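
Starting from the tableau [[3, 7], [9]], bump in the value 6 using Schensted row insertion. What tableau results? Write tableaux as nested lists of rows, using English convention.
In row 1, 6 replaces 7 (the leftmost entry greater than 6); 7 is bumped to row 2. In row 2, 7 replaces 9 (the leftmost entry greater than 7); 9 is bumped to row 3. 9 starts a new row 3. The new tableau is [[3, 6], [7], [9]].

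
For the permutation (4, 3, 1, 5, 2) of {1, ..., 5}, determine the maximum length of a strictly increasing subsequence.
2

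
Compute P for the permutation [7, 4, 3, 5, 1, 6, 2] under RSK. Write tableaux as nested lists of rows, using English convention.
Insert 7: appended to row 1. P = [[7]].
Insert 4: 4 bumps 7 from row 1; 7 starts row 2. P = [[4], [7]].
Insert 3: 3 bumps 4 from row 1; 4 bumps 7 from row 2; 7 starts row 3. P = [[3], [4], [7]].
Insert 5: appended to row 1. P = [[3, 5], [4], [7]].
Insert 1: 1 bumps 3 from row 1; 3 bumps 4 from row 2; 4 bumps 7 from row 3; 7 starts row 4. P = [[1, 5], [3], [4], [7]].
Insert 6: appended to row 1. P = [[1, 5, 6], [3], [4], [7]].
Insert 2: 2 bumps 5 from row 1; 5 appends to row 2. P = [[1, 2, 6], [3, 5], [4], [7]].

So P = [[1, 2, 6], [3, 5], [4], [7]].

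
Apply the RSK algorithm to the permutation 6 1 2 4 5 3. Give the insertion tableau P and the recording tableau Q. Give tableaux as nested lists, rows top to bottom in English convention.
P = [[1, 2, 3, 5], [4], [6]], Q = [[1, 3, 4, 5], [2], [6]]

Insert each entry of the permutation into P by Schensted row insertion, recording in Q the position of each new cell.

Insert 6: appended to row 1. P = [[6]].
Insert 1: 1 bumps 6 from row 1; 6 starts row 2. P = [[1], [6]].
Insert 2: appended to row 1. P = [[1, 2], [6]].
Insert 4: appended to row 1. P = [[1, 2, 4], [6]].
Insert 5: appended to row 1. P = [[1, 2, 4, 5], [6]].
Insert 3: 3 bumps 4 from row 1; 4 bumps 6 from row 2; 6 starts row 3. P = [[1, 2, 3, 5], [4], [6]].

So P = [[1, 2, 3, 5], [4], [6]], Q = [[1, 3, 4, 5], [2], [6]].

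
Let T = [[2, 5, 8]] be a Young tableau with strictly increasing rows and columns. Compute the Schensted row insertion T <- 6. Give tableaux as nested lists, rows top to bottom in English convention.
[[2, 5, 6], [8]]

In row 1, 6 replaces 8 (the leftmost entry greater than 6); 8 is bumped to row 2. 8 starts a new row 2. The new tableau is [[2, 5, 6], [8]].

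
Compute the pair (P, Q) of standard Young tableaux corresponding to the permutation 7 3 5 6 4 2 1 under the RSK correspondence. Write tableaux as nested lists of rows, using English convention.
P = [[1, 4, 6], [2], [3], [5], [7]], Q = [[1, 3, 4], [2], [5], [6], [7]]

Insert each entry of the permutation into P by Schensted row insertion, recording in Q the position of each new cell.

Insert 7: appended to row 1. P = [[7]], Q = [[1]].
Insert 3: 3 bumps 7 from row 1; 7 starts row 2. P = [[3], [7]], Q = [[1], [2]].
Insert 5: appended to row 1. P = [[3, 5], [7]], Q = [[1, 3], [2]].
Insert 6: appended to row 1. P = [[3, 5, 6], [7]], Q = [[1, 3, 4], [2]].
Insert 4: 4 bumps 5 from row 1; 5 bumps 7 from row 2; 7 starts row 3. P = [[3, 4, 6], [5], [7]], Q = [[1, 3, 4], [2], [5]].
Insert 2: 2 bumps 3 from row 1; 3 bumps 5 from row 2; 5 bumps 7 from row 3; 7 starts row 4. P = [[2, 4, 6], [3], [5], [7]], Q = [[1, 3, 4], [2], [5], [6]].
Insert 1: 1 bumps 2 from row 1; 2 bumps 3 from row 2; 3 bumps 5 from row 3; 5 bumps 7 from row 4; 7 starts row 5. P = [[1, 4, 6], [2], [3], [5], [7]], Q = [[1, 3, 4], [2], [5], [6], [7]].

So P = [[1, 4, 6], [2], [3], [5], [7]], Q = [[1, 3, 4], [2], [5], [6], [7]].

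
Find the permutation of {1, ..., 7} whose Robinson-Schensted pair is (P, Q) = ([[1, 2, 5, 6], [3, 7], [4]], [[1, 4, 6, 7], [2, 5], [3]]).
Reverse RSK: for i = n, n-1, ..., 1, locate i in Q, remove the corresponding corner cell from P, and reverse-bump its entry up through P; the value ejected from row 1 is w(i).

So w = 4 3 1 7 2 5 6.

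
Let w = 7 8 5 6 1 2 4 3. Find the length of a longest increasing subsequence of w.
3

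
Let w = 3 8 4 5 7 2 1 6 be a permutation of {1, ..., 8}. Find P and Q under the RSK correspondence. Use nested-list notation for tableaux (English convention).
P = [[1, 4, 5, 6], [2, 7], [3], [8]], Q = [[1, 2, 4, 5], [3, 8], [6], [7]]

Insert each entry of the permutation into P by Schensted row insertion, recording in Q the position of each new cell.

Insert 3: appended to row 1. P = [[3]], Q = [[1]].
Insert 8: appended to row 1. P = [[3, 8]], Q = [[1, 2]].
Insert 4: 4 bumps 8 from row 1; 8 starts row 2. P = [[3, 4], [8]], Q = [[1, 2], [3]].
Insert 5: appended to row 1. P = [[3, 4, 5], [8]], Q = [[1, 2, 4], [3]].
Insert 7: appended to row 1. P = [[3, 4, 5, 7], [8]], Q = [[1, 2, 4, 5], [3]].
Insert 2: 2 bumps 3 from row 1; 3 bumps 8 from row 2; 8 starts row 3. P = [[2, 4, 5, 7], [3], [8]], Q = [[1, 2, 4, 5], [3], [6]].
Insert 1: 1 bumps 2 from row 1; 2 bumps 3 from row 2; 3 bumps 8 from row 3; 8 starts row 4. P = [[1, 4, 5, 7], [2], [3], [8]], Q = [[1, 2, 4, 5], [3], [6], [7]].
Insert 6: 6 bumps 7 from row 1; 7 appends to row 2. P = [[1, 4, 5, 6], [2, 7], [3], [8]], Q = [[1, 2, 4, 5], [3, 8], [6], [7]].

So P = [[1, 4, 5, 6], [2, 7], [3], [8]], Q = [[1, 2, 4, 5], [3, 8], [6], [7]].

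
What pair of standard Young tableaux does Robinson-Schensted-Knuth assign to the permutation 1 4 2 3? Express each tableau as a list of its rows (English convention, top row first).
P = [[1, 2, 3], [4]], Q = [[1, 2, 4], [3]]

Insert each entry of the permutation into P by Schensted row insertion, recording in Q the position of each new cell.

Insert 1: appended to row 1. P = [[1]].
Insert 4: appended to row 1. P = [[1, 4]].
Insert 2: 2 bumps 4 from row 1; 4 starts row 2. P = [[1, 2], [4]].
Insert 3: appended to row 1. P = [[1, 2, 3], [4]].

So P = [[1, 2, 3], [4]], Q = [[1, 2, 4], [3]].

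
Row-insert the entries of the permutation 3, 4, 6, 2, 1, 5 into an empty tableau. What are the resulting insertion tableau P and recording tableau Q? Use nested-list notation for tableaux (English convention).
Insert each entry of the permutation into P by Schensted row insertion, recording in Q the position of each new cell.

Insert 3: appended to row 1. P = [[3]].
Insert 4: appended to row 1. P = [[3, 4]].
Insert 6: appended to row 1. P = [[3, 4, 6]].
Insert 2: 2 bumps 3 from row 1; 3 starts row 2. P = [[2, 4, 6], [3]].
Insert 1: 1 bumps 2 from row 1; 2 bumps 3 from row 2; 3 starts row 3. P = [[1, 4, 6], [2], [3]].
Insert 5: 5 bumps 6 from row 1; 6 appends to row 2. P = [[1, 4, 5], [2, 6], [3]].

So P = [[1, 4, 5], [2, 6], [3]], Q = [[1, 2, 3], [4, 6], [5]].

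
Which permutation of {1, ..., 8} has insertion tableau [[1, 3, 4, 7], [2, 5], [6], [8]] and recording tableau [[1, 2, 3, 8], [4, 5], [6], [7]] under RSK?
2 3 8 1 6 5 4 7

Reverse RSK: for i = n, n-1, ..., 1, locate i in Q, remove the corresponding corner cell from P, and reverse-bump its entry up through P; the value ejected from row 1 is w(i).

So w = 2 3 8 1 6 5 4 7.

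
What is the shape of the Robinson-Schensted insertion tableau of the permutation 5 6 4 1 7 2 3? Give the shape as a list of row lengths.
Row-insert each entry into an empty tableau.

After inserting 5: P = [[5]].
After inserting 6: P = [[5, 6]].
After inserting 4: P = [[4, 6], [5]].
After inserting 1: P = [[1, 6], [4], [5]].
After inserting 7: P = [[1, 6, 7], [4], [5]].
After inserting 2: P = [[1, 2, 7], [4, 6], [5]].
After inserting 3: P = [[1, 2, 3], [4, 6, 7], [5]].

The final insertion tableau P = [[1, 2, 3], [4, 6, 7], [5]] has shape [3, 3, 1].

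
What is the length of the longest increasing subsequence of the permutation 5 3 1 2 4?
3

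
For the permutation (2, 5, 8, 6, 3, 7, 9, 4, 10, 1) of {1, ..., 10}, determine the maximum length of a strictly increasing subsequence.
6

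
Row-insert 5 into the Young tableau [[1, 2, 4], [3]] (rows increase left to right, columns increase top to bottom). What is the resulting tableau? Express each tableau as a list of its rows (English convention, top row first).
5 is larger than every entry of row 1, so it is appended to row 1. The new tableau is [[1, 2, 4, 5], [3]].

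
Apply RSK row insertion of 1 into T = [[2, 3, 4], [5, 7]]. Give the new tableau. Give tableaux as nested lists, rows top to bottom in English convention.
[[1, 3, 4], [2, 7], [5]]

In row 1, 1 replaces 2 (the leftmost entry greater than 1); 2 is bumped to row 2. In row 2, 2 replaces 5 (the leftmost entry greater than 2); 5 is bumped to row 3. 5 starts a new row 3. The new tableau is [[1, 3, 4], [2, 7], [5]].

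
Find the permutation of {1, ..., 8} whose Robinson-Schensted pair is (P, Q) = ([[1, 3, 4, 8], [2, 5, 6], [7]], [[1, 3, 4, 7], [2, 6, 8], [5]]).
7 2 5 6 1 3 8 4

Reverse RSK: for i = n, n-1, ..., 1, locate i in Q, remove the corresponding corner cell from P, and reverse-bump its entry up through P; the value ejected from row 1 is w(i).

So w = 7 2 5 6 1 3 8 4.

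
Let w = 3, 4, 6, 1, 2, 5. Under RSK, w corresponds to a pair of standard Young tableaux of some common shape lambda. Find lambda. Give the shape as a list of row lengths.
Row-insert each entry into an empty tableau.

After inserting 3: P = [[3]].
After inserting 4: P = [[3, 4]].
After inserting 6: P = [[3, 4, 6]].
After inserting 1: P = [[1, 4, 6], [3]].
After inserting 2: P = [[1, 2, 6], [3, 4]].
After inserting 5: P = [[1, 2, 5], [3, 4, 6]].

The final insertion tableau P = [[1, 2, 5], [3, 4, 6]] has shape [3, 3].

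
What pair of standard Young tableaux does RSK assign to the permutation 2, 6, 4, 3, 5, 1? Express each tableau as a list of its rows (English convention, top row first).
P = [[1, 3, 5], [2], [4], [6]], Q = [[1, 2, 5], [3], [4], [6]]

Insert each entry of the permutation into P by Schensted row insertion, recording in Q the position of each new cell.

Insert 2: appended to row 1. P = [[2]], Q = [[1]].
Insert 6: appended to row 1. P = [[2, 6]], Q = [[1, 2]].
Insert 4: 4 bumps 6 from row 1; 6 starts row 2. P = [[2, 4], [6]], Q = [[1, 2], [3]].
Insert 3: 3 bumps 4 from row 1; 4 bumps 6 from row 2; 6 starts row 3. P = [[2, 3], [4], [6]], Q = [[1, 2], [3], [4]].
Insert 5: appended to row 1. P = [[2, 3, 5], [4], [6]], Q = [[1, 2, 5], [3], [4]].
Insert 1: 1 bumps 2 from row 1; 2 bumps 4 from row 2; 4 bumps 6 from row 3; 6 starts row 4. P = [[1, 3, 5], [2], [4], [6]], Q = [[1, 2, 5], [3], [4], [6]].

So P = [[1, 3, 5], [2], [4], [6]], Q = [[1, 2, 5], [3], [4], [6]].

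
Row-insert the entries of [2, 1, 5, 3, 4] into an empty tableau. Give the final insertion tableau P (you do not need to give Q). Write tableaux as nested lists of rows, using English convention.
Insert 2: appended to row 1. P = [[2]].
Insert 1: 1 bumps 2 from row 1; 2 starts row 2. P = [[1], [2]].
Insert 5: appended to row 1. P = [[1, 5], [2]].
Insert 3: 3 bumps 5 from row 1; 5 appends to row 2. P = [[1, 3], [2, 5]].
Insert 4: appended to row 1. P = [[1, 3, 4], [2, 5]].

So P = [[1, 3, 4], [2, 5]].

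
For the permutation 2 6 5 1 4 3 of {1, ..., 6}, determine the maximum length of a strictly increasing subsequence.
2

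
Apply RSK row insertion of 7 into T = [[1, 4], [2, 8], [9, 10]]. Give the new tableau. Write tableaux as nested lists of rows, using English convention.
7 is larger than every entry of row 1, so it is appended to row 1. The new tableau is [[1, 4, 7], [2, 8], [9, 10]].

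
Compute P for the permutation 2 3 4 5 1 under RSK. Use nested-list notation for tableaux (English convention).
Insert 2: appended to row 1. P = [[2]].
Insert 3: appended to row 1. P = [[2, 3]].
Insert 4: appended to row 1. P = [[2, 3, 4]].
Insert 5: appended to row 1. P = [[2, 3, 4, 5]].
Insert 1: 1 bumps 2 from row 1; 2 starts row 2. P = [[1, 3, 4, 5], [2]].

So P = [[1, 3, 4, 5], [2]].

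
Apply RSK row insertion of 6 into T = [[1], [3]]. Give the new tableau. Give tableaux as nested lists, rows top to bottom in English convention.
[[1, 6], [3]]

6 is larger than every entry of row 1, so it is appended to row 1. The new tableau is [[1, 6], [3]].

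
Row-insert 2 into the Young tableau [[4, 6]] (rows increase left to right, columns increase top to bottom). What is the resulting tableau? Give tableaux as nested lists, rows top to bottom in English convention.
[[2, 6], [4]]

In row 1, 2 replaces 4 (the leftmost entry greater than 2); 4 is bumped to row 2. 4 starts a new row 2. The new tableau is [[2, 6], [4]].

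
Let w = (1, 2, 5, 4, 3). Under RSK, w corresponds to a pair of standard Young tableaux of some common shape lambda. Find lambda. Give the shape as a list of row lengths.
[3, 1, 1]

RSK row insertion gives P = [[1, 2, 3], [4], [5]], which has shape [3, 1, 1].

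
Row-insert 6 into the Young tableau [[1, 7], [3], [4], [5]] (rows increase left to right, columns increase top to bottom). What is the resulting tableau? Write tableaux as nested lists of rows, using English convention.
[[1, 6], [3, 7], [4], [5]]

In row 1, 6 replaces 7 (the leftmost entry greater than 6); 7 is bumped to row 2. 7 is appended to row 2. The new tableau is [[1, 6], [3, 7], [4], [5]].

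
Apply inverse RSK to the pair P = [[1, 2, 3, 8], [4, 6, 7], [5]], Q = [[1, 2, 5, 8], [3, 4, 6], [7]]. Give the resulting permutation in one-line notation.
Reverse the RSK construction: for i from n down to 1, find the cell of Q containing i, remove the entry at that cell from P, and reverse-bump it up through P; the value ejected from row 1 is w(i).

Step i=8: Q has 8 at row 1, column 4; remove that cell from P, ejecting 8. So w(8) = 8. P is now [[1, 2, 3], [4, 6, 7], [5]].
Step i=7: Q has 7 at row 3, column 1; remove 5 from row 3 of P and reverse-bump: 5 enters row 2 and ejects 4; 4 enters row 1 and ejects 3. So w(7) = 3. P is now [[1, 2, 4], [5, 6, 7]].
Step i=6: Q has 6 at row 2, column 3; remove 7 from row 2 of P and reverse-bump: 7 enters row 1 and ejects 4. So w(6) = 4. P is now [[1, 2, 7], [5, 6]].
Step i=5: Q has 5 at row 1, column 3; remove that cell from P, ejecting 7. So w(5) = 7. P is now [[1, 2], [5, 6]].
Step i=4: Q has 4 at row 2, column 2; remove 6 from row 2 of P and reverse-bump: 6 enters row 1 and ejects 2. So w(4) = 2. P is now [[1, 6], [5]].
Step i=3: Q has 3 at row 2, column 1; remove 5 from row 2 of P and reverse-bump: 5 enters row 1 and ejects 1. So w(3) = 1. P is now [[5, 6]].
Step i=2: Q has 2 at row 1, column 2; remove that cell from P, ejecting 6. So w(2) = 6. P is now [[5]].
Step i=1: Q has 1 at row 1, column 1; remove that cell from P, ejecting 5. So w(1) = 5. P is now [].

So w = 5 6 1 2 7 4 3 8.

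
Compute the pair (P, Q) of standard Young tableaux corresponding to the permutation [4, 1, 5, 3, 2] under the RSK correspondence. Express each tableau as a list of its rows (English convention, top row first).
Insert each entry of the permutation into P by Schensted row insertion, recording in Q the position of each new cell.

After inserting 4: P = [[4]].
After inserting 1: P = [[1], [4]].
After inserting 5: P = [[1, 5], [4]].
After inserting 3: P = [[1, 3], [4, 5]].
After inserting 2: P = [[1, 2], [3, 5], [4]].

So P = [[1, 2], [3, 5], [4]], Q = [[1, 3], [2, 4], [5]].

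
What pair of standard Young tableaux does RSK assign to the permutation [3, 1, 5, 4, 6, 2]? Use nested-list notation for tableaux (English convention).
P = [[1, 2, 6], [3, 4], [5]], Q = [[1, 3, 5], [2, 4], [6]]

Insert each entry of the permutation into P by Schensted row insertion, recording in Q the position of each new cell.

Insert 3: appended to row 1. P = [[3]].
Insert 1: 1 bumps 3 from row 1; 3 starts row 2. P = [[1], [3]].
Insert 5: appended to row 1. P = [[1, 5], [3]].
Insert 4: 4 bumps 5 from row 1; 5 appends to row 2. P = [[1, 4], [3, 5]].
Insert 6: appended to row 1. P = [[1, 4, 6], [3, 5]].
Insert 2: 2 bumps 4 from row 1; 4 bumps 5 from row 2; 5 starts row 3. P = [[1, 2, 6], [3, 4], [5]].

So P = [[1, 2, 6], [3, 4], [5]], Q = [[1, 3, 5], [2, 4], [6]].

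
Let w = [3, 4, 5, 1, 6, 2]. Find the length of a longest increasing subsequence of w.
4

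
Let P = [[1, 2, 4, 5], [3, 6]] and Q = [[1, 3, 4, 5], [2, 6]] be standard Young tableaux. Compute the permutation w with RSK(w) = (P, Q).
3 1 2 4 6 5

Reverse the RSK construction: for i from n down to 1, find the cell of Q containing i, remove the entry at that cell from P, and reverse-bump it up through P; the value ejected from row 1 is w(i).

Step i=6: Q has 6 at row 2, column 2; remove 6 from row 2 of P and reverse-bump: 6 enters row 1 and ejects 5. So w(6) = 5. P is now [[1, 2, 4, 6], [3]].
Step i=5: Q has 5 at row 1, column 4; remove that cell from P, ejecting 6. So w(5) = 6. P is now [[1, 2, 4], [3]].
Step i=4: Q has 4 at row 1, column 3; remove that cell from P, ejecting 4. So w(4) = 4. P is now [[1, 2], [3]].
Step i=3: Q has 3 at row 1, column 2; remove that cell from P, ejecting 2. So w(3) = 2. P is now [[1], [3]].
Step i=2: Q has 2 at row 2, column 1; remove 3 from row 2 of P and reverse-bump: 3 enters row 1 and ejects 1. So w(2) = 1. P is now [[3]].
Step i=1: Q has 1 at row 1, column 1; remove that cell from P, ejecting 3. So w(1) = 3. P is now [].

So w = 3 1 2 4 6 5.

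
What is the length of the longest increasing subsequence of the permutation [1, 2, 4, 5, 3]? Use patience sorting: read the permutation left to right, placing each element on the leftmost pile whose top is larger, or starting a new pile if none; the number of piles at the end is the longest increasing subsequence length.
4

1: new pile. tops = [1]
2: new pile. tops = [1, 2]
4: new pile. tops = [1, 2, 4]
5: new pile. tops = [1, 2, 4, 5]
3: onto pile 3 (replacing 4). tops = [1, 2, 3, 5]

4 piles, so the longest increasing subsequence has length 4.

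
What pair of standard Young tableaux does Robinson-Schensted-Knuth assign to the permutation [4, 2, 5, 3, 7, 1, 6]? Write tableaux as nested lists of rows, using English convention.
P = [[1, 3, 6], [2, 5, 7], [4]], Q = [[1, 3, 5], [2, 4, 7], [6]]

Insert each entry of the permutation into P by Schensted row insertion, recording in Q the position of each new cell.

Insert 4: appended to row 1. P = [[4]].
Insert 2: 2 bumps 4 from row 1; 4 starts row 2. P = [[2], [4]].
Insert 5: appended to row 1. P = [[2, 5], [4]].
Insert 3: 3 bumps 5 from row 1; 5 appends to row 2. P = [[2, 3], [4, 5]].
Insert 7: appended to row 1. P = [[2, 3, 7], [4, 5]].
Insert 1: 1 bumps 2 from row 1; 2 bumps 4 from row 2; 4 starts row 3. P = [[1, 3, 7], [2, 5], [4]].
Insert 6: 6 bumps 7 from row 1; 7 appends to row 2. P = [[1, 3, 6], [2, 5, 7], [4]].

So P = [[1, 3, 6], [2, 5, 7], [4]], Q = [[1, 3, 5], [2, 4, 7], [6]].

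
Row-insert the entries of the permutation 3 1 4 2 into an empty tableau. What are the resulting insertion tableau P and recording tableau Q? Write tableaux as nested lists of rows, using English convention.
P = [[1, 2], [3, 4]], Q = [[1, 3], [2, 4]]

Insert each entry of the permutation into P by Schensted row insertion, recording in Q the position of each new cell.

Insert 3: appended to row 1. P = [[3]].
Insert 1: 1 bumps 3 from row 1; 3 starts row 2. P = [[1], [3]].
Insert 4: appended to row 1. P = [[1, 4], [3]].
Insert 2: 2 bumps 4 from row 1; 4 appends to row 2. P = [[1, 2], [3, 4]].

So P = [[1, 2], [3, 4]], Q = [[1, 3], [2, 4]].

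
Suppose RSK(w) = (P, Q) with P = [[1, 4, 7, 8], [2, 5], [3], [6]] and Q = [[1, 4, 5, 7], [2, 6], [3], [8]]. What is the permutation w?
Reverse the RSK construction: for i from n down to 1, find the cell of Q containing i, remove the entry at that cell from P, and reverse-bump it up through P; the value ejected from row 1 is w(i).

Step i=8: Q has 8 at row 4, column 1; remove 6 from row 4 of P and reverse-bump: 6 enters row 3 and ejects 3; 3 enters row 2 and ejects 2; 2 enters row 1 and ejects 1. So w(8) = 1. P is now [[2, 4, 7, 8], [3, 5], [6]].
Step i=7: Q has 7 at row 1, column 4; remove that cell from P, ejecting 8. So w(7) = 8. P is now [[2, 4, 7], [3, 5], [6]].
Step i=6: Q has 6 at row 2, column 2; remove 5 from row 2 of P and reverse-bump: 5 enters row 1 and ejects 4. So w(6) = 4. P is now [[2, 5, 7], [3], [6]].
Step i=5: Q has 5 at row 1, column 3; remove that cell from P, ejecting 7. So w(5) = 7. P is now [[2, 5], [3], [6]].
Step i=4: Q has 4 at row 1, column 2; remove that cell from P, ejecting 5. So w(4) = 5. P is now [[2], [3], [6]].
Step i=3: Q has 3 at row 3, column 1; remove 6 from row 3 of P and reverse-bump: 6 enters row 2 and ejects 3; 3 enters row 1 and ejects 2. So w(3) = 2. P is now [[3], [6]].
Step i=2: Q has 2 at row 2, column 1; remove 6 from row 2 of P and reverse-bump: 6 enters row 1 and ejects 3. So w(2) = 3. P is now [[6]].
Step i=1: Q has 1 at row 1, column 1; remove that cell from P, ejecting 6. So w(1) = 6. P is now [].

So w = 6 3 2 5 7 4 8 1.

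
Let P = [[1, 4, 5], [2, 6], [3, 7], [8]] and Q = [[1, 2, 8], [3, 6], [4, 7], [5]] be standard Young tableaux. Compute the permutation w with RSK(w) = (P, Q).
3 8 7 2 1 6 4 5

Reverse RSK: for i = n, n-1, ..., 1, locate i in Q, remove the corresponding corner cell from P, and reverse-bump its entry up through P; the value ejected from row 1 is w(i).

So w = 3 8 7 2 1 6 4 5.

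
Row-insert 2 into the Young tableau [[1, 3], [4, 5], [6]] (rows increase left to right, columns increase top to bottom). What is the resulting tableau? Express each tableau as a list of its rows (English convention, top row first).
[[1, 2], [3, 5], [4], [6]]

In row 1, 2 replaces 3 (the leftmost entry greater than 2); 3 is bumped to row 2. In row 2, 3 replaces 4 (the leftmost entry greater than 3); 4 is bumped to row 3. In row 3, 4 replaces 6 (the leftmost entry greater than 4); 6 is bumped to row 4. 6 starts a new row 4. The new tableau is [[1, 2], [3, 5], [4], [6]].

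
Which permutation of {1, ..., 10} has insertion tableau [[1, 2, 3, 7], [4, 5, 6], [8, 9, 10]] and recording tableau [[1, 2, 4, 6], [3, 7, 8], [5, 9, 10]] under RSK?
Reverse the RSK construction: for i from n down to 1, find the cell of Q containing i, remove the entry at that cell from P, and reverse-bump it up through P; the value ejected from row 1 is w(i).

Step i=10: Q has 10 at row 3, column 3; remove 10 from row 3 of P and reverse-bump: 10 enters row 2 and ejects 6; 6 enters row 1 and ejects 3. So w(10) = 3. P is now [[1, 2, 6, 7], [4, 5, 10], [8, 9]].
Step i=9: Q has 9 at row 3, column 2; remove 9 from row 3 of P and reverse-bump: 9 enters row 2 and ejects 5; 5 enters row 1 and ejects 2. So w(9) = 2. P is now [[1, 5, 6, 7], [4, 9, 10], [8]].
Step i=8: Q has 8 at row 2, column 3; remove 10 from row 2 of P and reverse-bump: 10 enters row 1 and ejects 7. So w(8) = 7. P is now [[1, 5, 6, 10], [4, 9], [8]].
Step i=7: Q has 7 at row 2, column 2; remove 9 from row 2 of P and reverse-bump: 9 enters row 1 and ejects 6. So w(7) = 6. P is now [[1, 5, 9, 10], [4], [8]].
Step i=6: Q has 6 at row 1, column 4; remove that cell from P, ejecting 10. So w(6) = 10. P is now [[1, 5, 9], [4], [8]].
Step i=5: Q has 5 at row 3, column 1; remove 8 from row 3 of P and reverse-bump: 8 enters row 2 and ejects 4; 4 enters row 1 and ejects 1. So w(5) = 1. P is now [[4, 5, 9], [8]].
Step i=4: Q has 4 at row 1, column 3; remove that cell from P, ejecting 9. So w(4) = 9. P is now [[4, 5], [8]].
Step i=3: Q has 3 at row 2, column 1; remove 8 from row 2 of P and reverse-bump: 8 enters row 1 and ejects 5. So w(3) = 5. P is now [[4, 8]].
Step i=2: Q has 2 at row 1, column 2; remove that cell from P, ejecting 8. So w(2) = 8. P is now [[4]].
Step i=1: Q has 1 at row 1, column 1; remove that cell from P, ejecting 4. So w(1) = 4. P is now [].

So w = 4 8 5 9 1 10 6 7 2 3.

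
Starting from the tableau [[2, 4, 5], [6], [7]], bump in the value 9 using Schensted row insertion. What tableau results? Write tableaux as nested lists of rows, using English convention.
[[2, 4, 5, 9], [6], [7]]

9 is larger than every entry of row 1, so it is appended to row 1. The new tableau is [[2, 4, 5, 9], [6], [7]].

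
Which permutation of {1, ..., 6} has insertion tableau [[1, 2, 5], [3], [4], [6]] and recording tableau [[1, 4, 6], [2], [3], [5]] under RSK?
Reverse the RSK construction: for i from n down to 1, find the cell of Q containing i, remove the entry at that cell from P, and reverse-bump it up through P; the value ejected from row 1 is w(i).

Step i=6: Q has 6 at row 1, column 3; remove that cell from P, ejecting 5. So w(6) = 5. P is now [[1, 2], [3], [4], [6]].
Step i=5: Q has 5 at row 4, column 1; remove 6 from row 4 of P and reverse-bump: 6 enters row 3 and ejects 4; 4 enters row 2 and ejects 3; 3 enters row 1 and ejects 2. So w(5) = 2. P is now [[1, 3], [4], [6]].
Step i=4: Q has 4 at row 1, column 2; remove that cell from P, ejecting 3. So w(4) = 3. P is now [[1], [4], [6]].
Step i=3: Q has 3 at row 3, column 1; remove 6 from row 3 of P and reverse-bump: 6 enters row 2 and ejects 4; 4 enters row 1 and ejects 1. So w(3) = 1. P is now [[4], [6]].
Step i=2: Q has 2 at row 2, column 1; remove 6 from row 2 of P and reverse-bump: 6 enters row 1 and ejects 4. So w(2) = 4. P is now [[6]].
Step i=1: Q has 1 at row 1, column 1; remove that cell from P, ejecting 6. So w(1) = 6. P is now [].

So w = 6 4 1 3 2 5.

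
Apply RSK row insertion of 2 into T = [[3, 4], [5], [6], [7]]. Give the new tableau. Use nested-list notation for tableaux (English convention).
[[2, 4], [3], [5], [6], [7]]

In row 1, 2 replaces 3 (the leftmost entry greater than 2); 3 is bumped to row 2. In row 2, 3 replaces 5 (the leftmost entry greater than 3); 5 is bumped to row 3. In row 3, 5 replaces 6 (the leftmost entry greater than 5); 6 is bumped to row 4. In row 4, 6 replaces 7 (the leftmost entry greater than 6); 7 is bumped to row 5. 7 starts a new row 5. The new tableau is [[2, 4], [3], [5], [6], [7]].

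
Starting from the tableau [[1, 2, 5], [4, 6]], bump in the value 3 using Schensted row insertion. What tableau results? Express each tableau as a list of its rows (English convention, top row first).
In row 1, 3 replaces 5 (the leftmost entry greater than 3); 5 is bumped to row 2. In row 2, 5 replaces 6 (the leftmost entry greater than 5); 6 is bumped to row 3. 6 starts a new row 3. The new tableau is [[1, 2, 3], [4, 5], [6]].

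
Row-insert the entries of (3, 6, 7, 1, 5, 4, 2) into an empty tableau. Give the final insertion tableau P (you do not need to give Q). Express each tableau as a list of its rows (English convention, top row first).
P = [[1, 2, 7], [3, 4], [5], [6]]

Insert 3: appended to row 1. P = [[3]].
Insert 6: appended to row 1. P = [[3, 6]].
Insert 7: appended to row 1. P = [[3, 6, 7]].
Insert 1: 1 bumps 3 from row 1; 3 starts row 2. P = [[1, 6, 7], [3]].
Insert 5: 5 bumps 6 from row 1; 6 appends to row 2. P = [[1, 5, 7], [3, 6]].
Insert 4: 4 bumps 5 from row 1; 5 bumps 6 from row 2; 6 starts row 3. P = [[1, 4, 7], [3, 5], [6]].
Insert 2: 2 bumps 4 from row 1; 4 bumps 5 from row 2; 5 bumps 6 from row 3; 6 starts row 4. P = [[1, 2, 7], [3, 4], [5], [6]].

So P = [[1, 2, 7], [3, 4], [5], [6]].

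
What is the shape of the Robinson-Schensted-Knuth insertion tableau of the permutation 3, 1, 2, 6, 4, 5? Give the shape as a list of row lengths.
Row-insert each entry into an empty tableau.

After inserting 3: P = [[3]].
After inserting 1: P = [[1], [3]].
After inserting 2: P = [[1, 2], [3]].
After inserting 6: P = [[1, 2, 6], [3]].
After inserting 4: P = [[1, 2, 4], [3, 6]].
After inserting 5: P = [[1, 2, 4, 5], [3, 6]].

The final insertion tableau P = [[1, 2, 4, 5], [3, 6]] has shape [4, 2].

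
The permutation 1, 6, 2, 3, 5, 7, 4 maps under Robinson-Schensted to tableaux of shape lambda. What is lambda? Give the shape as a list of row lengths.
[5, 1, 1]

RSK row insertion gives P = [[1, 2, 3, 4, 7], [5], [6]], which has shape [5, 1, 1].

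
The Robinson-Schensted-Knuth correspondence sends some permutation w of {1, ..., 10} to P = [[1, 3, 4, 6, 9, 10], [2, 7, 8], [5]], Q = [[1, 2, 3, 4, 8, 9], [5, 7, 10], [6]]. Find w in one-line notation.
2 5 7 8 3 1 4 9 10 6

Reverse the RSK construction: for i from n down to 1, find the cell of Q containing i, remove the entry at that cell from P, and reverse-bump it up through P; the value ejected from row 1 is w(i).

Step i=10: Q has 10 at row 2, column 3; remove 8 from row 2 of P and reverse-bump: 8 enters row 1 and ejects 6. So w(10) = 6. P is now [[1, 3, 4, 8, 9, 10], [2, 7], [5]].
Step i=9: Q has 9 at row 1, column 6; remove that cell from P, ejecting 10. So w(9) = 10. P is now [[1, 3, 4, 8, 9], [2, 7], [5]].
Step i=8: Q has 8 at row 1, column 5; remove that cell from P, ejecting 9. So w(8) = 9. P is now [[1, 3, 4, 8], [2, 7], [5]].
Step i=7: Q has 7 at row 2, column 2; remove 7 from row 2 of P and reverse-bump: 7 enters row 1 and ejects 4. So w(7) = 4. P is now [[1, 3, 7, 8], [2], [5]].
Step i=6: Q has 6 at row 3, column 1; remove 5 from row 3 of P and reverse-bump: 5 enters row 2 and ejects 2; 2 enters row 1 and ejects 1. So w(6) = 1. P is now [[2, 3, 7, 8], [5]].
Step i=5: Q has 5 at row 2, column 1; remove 5 from row 2 of P and reverse-bump: 5 enters row 1 and ejects 3. So w(5) = 3. P is now [[2, 5, 7, 8]].
Step i=4: Q has 4 at row 1, column 4; remove that cell from P, ejecting 8. So w(4) = 8. P is now [[2, 5, 7]].
Step i=3: Q has 3 at row 1, column 3; remove that cell from P, ejecting 7. So w(3) = 7. P is now [[2, 5]].
Step i=2: Q has 2 at row 1, column 2; remove that cell from P, ejecting 5. So w(2) = 5. P is now [[2]].
Step i=1: Q has 1 at row 1, column 1; remove that cell from P, ejecting 2. So w(1) = 2. P is now [].

So w = 2 5 7 8 3 1 4 9 10 6.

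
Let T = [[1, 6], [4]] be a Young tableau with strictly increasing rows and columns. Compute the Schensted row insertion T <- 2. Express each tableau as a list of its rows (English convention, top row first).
[[1, 2], [4, 6]]

In row 1, 2 replaces 6 (the leftmost entry greater than 2); 6 is bumped to row 2. 6 is appended to row 2. The new tableau is [[1, 2], [4, 6]].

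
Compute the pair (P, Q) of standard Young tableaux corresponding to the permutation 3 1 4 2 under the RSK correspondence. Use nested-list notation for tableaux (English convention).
Insert each entry of the permutation into P by Schensted row insertion, recording in Q the position of each new cell.

Insert 3: appended to row 1. P = [[3]].
Insert 1: 1 bumps 3 from row 1; 3 starts row 2. P = [[1], [3]].
Insert 4: appended to row 1. P = [[1, 4], [3]].
Insert 2: 2 bumps 4 from row 1; 4 appends to row 2. P = [[1, 2], [3, 4]].

So P = [[1, 2], [3, 4]], Q = [[1, 3], [2, 4]].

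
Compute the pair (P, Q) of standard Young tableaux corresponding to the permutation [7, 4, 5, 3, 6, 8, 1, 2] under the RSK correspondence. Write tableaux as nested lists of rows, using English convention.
Insert each entry of the permutation into P by Schensted row insertion, recording in Q the position of each new cell.

Insert 7: appended to row 1. P = [[7]], Q = [[1]].
Insert 4: 4 bumps 7 from row 1; 7 starts row 2. P = [[4], [7]], Q = [[1], [2]].
Insert 5: appended to row 1. P = [[4, 5], [7]], Q = [[1, 3], [2]].
Insert 3: 3 bumps 4 from row 1; 4 bumps 7 from row 2; 7 starts row 3. P = [[3, 5], [4], [7]], Q = [[1, 3], [2], [4]].
Insert 6: appended to row 1. P = [[3, 5, 6], [4], [7]], Q = [[1, 3, 5], [2], [4]].
Insert 8: appended to row 1. P = [[3, 5, 6, 8], [4], [7]], Q = [[1, 3, 5, 6], [2], [4]].
Insert 1: 1 bumps 3 from row 1; 3 bumps 4 from row 2; 4 bumps 7 from row 3; 7 starts row 4. P = [[1, 5, 6, 8], [3], [4], [7]], Q = [[1, 3, 5, 6], [2], [4], [7]].
Insert 2: 2 bumps 5 from row 1; 5 appends to row 2. P = [[1, 2, 6, 8], [3, 5], [4], [7]], Q = [[1, 3, 5, 6], [2, 8], [4], [7]].

So P = [[1, 2, 6, 8], [3, 5], [4], [7]], Q = [[1, 3, 5, 6], [2, 8], [4], [7]].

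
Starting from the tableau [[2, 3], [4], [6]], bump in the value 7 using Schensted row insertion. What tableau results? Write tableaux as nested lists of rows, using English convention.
7 is larger than every entry of row 1, so it is appended to row 1. The new tableau is [[2, 3, 7], [4], [6]].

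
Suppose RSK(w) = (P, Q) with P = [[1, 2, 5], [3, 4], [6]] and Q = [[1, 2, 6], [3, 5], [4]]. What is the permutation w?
3 6 4 1 2 5

Reverse RSK: for i = n, n-1, ..., 1, locate i in Q, remove the corresponding corner cell from P, and reverse-bump its entry up through P; the value ejected from row 1 is w(i).

So w = 3 6 4 1 2 5.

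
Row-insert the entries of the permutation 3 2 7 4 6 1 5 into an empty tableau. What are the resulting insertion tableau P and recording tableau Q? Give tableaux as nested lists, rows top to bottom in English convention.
Insert each entry of the permutation into P by Schensted row insertion, recording in Q the position of each new cell.

Insert 3: appended to row 1. P = [[3]].
Insert 2: 2 bumps 3 from row 1; 3 starts row 2. P = [[2], [3]].
Insert 7: appended to row 1. P = [[2, 7], [3]].
Insert 4: 4 bumps 7 from row 1; 7 appends to row 2. P = [[2, 4], [3, 7]].
Insert 6: appended to row 1. P = [[2, 4, 6], [3, 7]].
Insert 1: 1 bumps 2 from row 1; 2 bumps 3 from row 2; 3 starts row 3. P = [[1, 4, 6], [2, 7], [3]].
Insert 5: 5 bumps 6 from row 1; 6 bumps 7 from row 2; 7 appends to row 3. P = [[1, 4, 5], [2, 6], [3, 7]].

So P = [[1, 4, 5], [2, 6], [3, 7]], Q = [[1, 3, 5], [2, 4], [6, 7]].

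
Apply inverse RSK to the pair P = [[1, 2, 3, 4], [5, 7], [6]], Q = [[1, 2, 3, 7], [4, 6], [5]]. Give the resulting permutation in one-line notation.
1 6 7 5 2 3 4

Reverse the RSK construction: for i from n down to 1, find the cell of Q containing i, remove the entry at that cell from P, and reverse-bump it up through P; the value ejected from row 1 is w(i).

Step i=7: Q has 7 at row 1, column 4; remove that cell from P, ejecting 4. So w(7) = 4. P is now [[1, 2, 3], [5, 7], [6]].
Step i=6: Q has 6 at row 2, column 2; remove 7 from row 2 of P and reverse-bump: 7 enters row 1 and ejects 3. So w(6) = 3. P is now [[1, 2, 7], [5], [6]].
Step i=5: Q has 5 at row 3, column 1; remove 6 from row 3 of P and reverse-bump: 6 enters row 2 and ejects 5; 5 enters row 1 and ejects 2. So w(5) = 2. P is now [[1, 5, 7], [6]].
Step i=4: Q has 4 at row 2, column 1; remove 6 from row 2 of P and reverse-bump: 6 enters row 1 and ejects 5. So w(4) = 5. P is now [[1, 6, 7]].
Step i=3: Q has 3 at row 1, column 3; remove that cell from P, ejecting 7. So w(3) = 7. P is now [[1, 6]].
Step i=2: Q has 2 at row 1, column 2; remove that cell from P, ejecting 6. So w(2) = 6. P is now [[1]].
Step i=1: Q has 1 at row 1, column 1; remove that cell from P, ejecting 1. So w(1) = 1. P is now [].

So w = 1 6 7 5 2 3 4.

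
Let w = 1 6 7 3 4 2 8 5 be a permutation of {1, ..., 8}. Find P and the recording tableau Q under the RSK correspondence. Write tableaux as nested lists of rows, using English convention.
Insert each entry of the permutation into P by Schensted row insertion, recording in Q the position of each new cell.

Insert 1: appended to row 1. P = [[1]], Q = [[1]].
Insert 6: appended to row 1. P = [[1, 6]], Q = [[1, 2]].
Insert 7: appended to row 1. P = [[1, 6, 7]], Q = [[1, 2, 3]].
Insert 3: 3 bumps 6 from row 1; 6 starts row 2. P = [[1, 3, 7], [6]], Q = [[1, 2, 3], [4]].
Insert 4: 4 bumps 7 from row 1; 7 appends to row 2. P = [[1, 3, 4], [6, 7]], Q = [[1, 2, 3], [4, 5]].
Insert 2: 2 bumps 3 from row 1; 3 bumps 6 from row 2; 6 starts row 3. P = [[1, 2, 4], [3, 7], [6]], Q = [[1, 2, 3], [4, 5], [6]].
Insert 8: appended to row 1. P = [[1, 2, 4, 8], [3, 7], [6]], Q = [[1, 2, 3, 7], [4, 5], [6]].
Insert 5: 5 bumps 8 from row 1; 8 appends to row 2. P = [[1, 2, 4, 5], [3, 7, 8], [6]], Q = [[1, 2, 3, 7], [4, 5, 8], [6]].

So P = [[1, 2, 4, 5], [3, 7, 8], [6]], Q = [[1, 2, 3, 7], [4, 5, 8], [6]].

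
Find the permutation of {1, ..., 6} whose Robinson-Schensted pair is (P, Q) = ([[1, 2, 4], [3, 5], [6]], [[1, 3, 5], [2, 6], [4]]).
Reverse the RSK construction: for i from n down to 1, find the cell of Q containing i, remove the entry at that cell from P, and reverse-bump it up through P; the value ejected from row 1 is w(i).

Step i=6: Q has 6 at row 2, column 2; remove 5 from row 2 of P and reverse-bump: 5 enters row 1 and ejects 4. So w(6) = 4. P is now [[1, 2, 5], [3], [6]].
Step i=5: Q has 5 at row 1, column 3; remove that cell from P, ejecting 5. So w(5) = 5. P is now [[1, 2], [3], [6]].
Step i=4: Q has 4 at row 3, column 1; remove 6 from row 3 of P and reverse-bump: 6 enters row 2 and ejects 3; 3 enters row 1 and ejects 2. So w(4) = 2. P is now [[1, 3], [6]].
Step i=3: Q has 3 at row 1, column 2; remove that cell from P, ejecting 3. So w(3) = 3. P is now [[1], [6]].
Step i=2: Q has 2 at row 2, column 1; remove 6 from row 2 of P and reverse-bump: 6 enters row 1 and ejects 1. So w(2) = 1. P is now [[6]].
Step i=1: Q has 1 at row 1, column 1; remove that cell from P, ejecting 6. So w(1) = 6. P is now [].

So w = 6 1 3 2 5 4.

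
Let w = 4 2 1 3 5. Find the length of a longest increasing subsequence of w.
3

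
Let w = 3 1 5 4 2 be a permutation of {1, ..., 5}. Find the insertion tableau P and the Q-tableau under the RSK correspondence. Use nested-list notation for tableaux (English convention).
Insert each entry of the permutation into P by Schensted row insertion, recording in Q the position of each new cell.

Insert 3: appended to row 1. P = [[3]], Q = [[1]].
Insert 1: 1 bumps 3 from row 1; 3 starts row 2. P = [[1], [3]], Q = [[1], [2]].
Insert 5: appended to row 1. P = [[1, 5], [3]], Q = [[1, 3], [2]].
Insert 4: 4 bumps 5 from row 1; 5 appends to row 2. P = [[1, 4], [3, 5]], Q = [[1, 3], [2, 4]].
Insert 2: 2 bumps 4 from row 1; 4 bumps 5 from row 2; 5 starts row 3. P = [[1, 2], [3, 4], [5]], Q = [[1, 3], [2, 4], [5]].

So P = [[1, 2], [3, 4], [5]], Q = [[1, 3], [2, 4], [5]].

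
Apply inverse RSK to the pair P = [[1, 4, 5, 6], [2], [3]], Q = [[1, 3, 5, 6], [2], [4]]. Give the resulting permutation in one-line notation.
Reverse the RSK construction: for i from n down to 1, find the cell of Q containing i, remove the entry at that cell from P, and reverse-bump it up through P; the value ejected from row 1 is w(i).

Step i=6: Q has 6 at row 1, column 4; remove that cell from P, ejecting 6. So w(6) = 6. P is now [[1, 4, 5], [2], [3]].
Step i=5: Q has 5 at row 1, column 3; remove that cell from P, ejecting 5. So w(5) = 5. P is now [[1, 4], [2], [3]].
Step i=4: Q has 4 at row 3, column 1; remove 3 from row 3 of P and reverse-bump: 3 enters row 2 and ejects 2; 2 enters row 1 and ejects 1. So w(4) = 1. P is now [[2, 4], [3]].
Step i=3: Q has 3 at row 1, column 2; remove that cell from P, ejecting 4. So w(3) = 4. P is now [[2], [3]].
Step i=2: Q has 2 at row 2, column 1; remove 3 from row 2 of P and reverse-bump: 3 enters row 1 and ejects 2. So w(2) = 2. P is now [[3]].
Step i=1: Q has 1 at row 1, column 1; remove that cell from P, ejecting 3. So w(1) = 3. P is now [].

So w = 3 2 4 1 5 6.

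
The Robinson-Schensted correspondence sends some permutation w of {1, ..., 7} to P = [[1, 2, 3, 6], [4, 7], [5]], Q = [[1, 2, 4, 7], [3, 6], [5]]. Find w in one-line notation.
1 5 4 7 2 3 6

Reverse RSK: for i = n, n-1, ..., 1, locate i in Q, remove the corresponding corner cell from P, and reverse-bump its entry up through P; the value ejected from row 1 is w(i).

So w = 1 5 4 7 2 3 6.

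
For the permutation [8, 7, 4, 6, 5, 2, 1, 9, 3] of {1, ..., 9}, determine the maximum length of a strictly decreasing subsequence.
6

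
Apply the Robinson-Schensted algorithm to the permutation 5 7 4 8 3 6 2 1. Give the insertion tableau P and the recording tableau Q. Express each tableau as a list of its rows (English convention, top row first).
Insert each entry of the permutation into P by Schensted row insertion, recording in Q the position of each new cell.

Insert 5: appended to row 1. P = [[5]].
Insert 7: appended to row 1. P = [[5, 7]].
Insert 4: 4 bumps 5 from row 1; 5 starts row 2. P = [[4, 7], [5]].
Insert 8: appended to row 1. P = [[4, 7, 8], [5]].
Insert 3: 3 bumps 4 from row 1; 4 bumps 5 from row 2; 5 starts row 3. P = [[3, 7, 8], [4], [5]].
Insert 6: 6 bumps 7 from row 1; 7 appends to row 2. P = [[3, 6, 8], [4, 7], [5]].
Insert 2: 2 bumps 3 from row 1; 3 bumps 4 from row 2; 4 bumps 5 from row 3; 5 starts row 4. P = [[2, 6, 8], [3, 7], [4], [5]].
Insert 1: 1 bumps 2 from row 1; 2 bumps 3 from row 2; 3 bumps 4 from row 3; 4 bumps 5 from row 4; 5 starts row 5. P = [[1, 6, 8], [2, 7], [3], [4], [5]].

So P = [[1, 6, 8], [2, 7], [3], [4], [5]], Q = [[1, 2, 4], [3, 6], [5], [7], [8]].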